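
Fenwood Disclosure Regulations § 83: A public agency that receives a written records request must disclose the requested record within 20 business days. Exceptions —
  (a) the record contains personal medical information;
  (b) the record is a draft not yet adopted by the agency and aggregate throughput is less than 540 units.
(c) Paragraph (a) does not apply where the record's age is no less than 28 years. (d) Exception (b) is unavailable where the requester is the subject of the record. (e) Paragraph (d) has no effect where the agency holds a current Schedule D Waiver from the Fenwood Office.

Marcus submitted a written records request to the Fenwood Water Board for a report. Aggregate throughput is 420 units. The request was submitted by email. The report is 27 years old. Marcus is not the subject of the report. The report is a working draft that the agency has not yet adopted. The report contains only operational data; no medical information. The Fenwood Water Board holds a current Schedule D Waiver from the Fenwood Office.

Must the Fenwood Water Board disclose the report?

No — exception (b) applies; the Fenwood Water Board is not required to disclose the report.

Exception (a) requires that the record contains personal medical information; but the report contains only operational data, so (a) is unavailable.
Exception (b): the report is an unadopted draft; aggregate throughput is 420 units, less than the 540 units limit — every condition holds. Applying paragraphs (d)–(e): (d), which would limit (b), is not engaged: Marcus is not the subject of the report. Exception (b) stands.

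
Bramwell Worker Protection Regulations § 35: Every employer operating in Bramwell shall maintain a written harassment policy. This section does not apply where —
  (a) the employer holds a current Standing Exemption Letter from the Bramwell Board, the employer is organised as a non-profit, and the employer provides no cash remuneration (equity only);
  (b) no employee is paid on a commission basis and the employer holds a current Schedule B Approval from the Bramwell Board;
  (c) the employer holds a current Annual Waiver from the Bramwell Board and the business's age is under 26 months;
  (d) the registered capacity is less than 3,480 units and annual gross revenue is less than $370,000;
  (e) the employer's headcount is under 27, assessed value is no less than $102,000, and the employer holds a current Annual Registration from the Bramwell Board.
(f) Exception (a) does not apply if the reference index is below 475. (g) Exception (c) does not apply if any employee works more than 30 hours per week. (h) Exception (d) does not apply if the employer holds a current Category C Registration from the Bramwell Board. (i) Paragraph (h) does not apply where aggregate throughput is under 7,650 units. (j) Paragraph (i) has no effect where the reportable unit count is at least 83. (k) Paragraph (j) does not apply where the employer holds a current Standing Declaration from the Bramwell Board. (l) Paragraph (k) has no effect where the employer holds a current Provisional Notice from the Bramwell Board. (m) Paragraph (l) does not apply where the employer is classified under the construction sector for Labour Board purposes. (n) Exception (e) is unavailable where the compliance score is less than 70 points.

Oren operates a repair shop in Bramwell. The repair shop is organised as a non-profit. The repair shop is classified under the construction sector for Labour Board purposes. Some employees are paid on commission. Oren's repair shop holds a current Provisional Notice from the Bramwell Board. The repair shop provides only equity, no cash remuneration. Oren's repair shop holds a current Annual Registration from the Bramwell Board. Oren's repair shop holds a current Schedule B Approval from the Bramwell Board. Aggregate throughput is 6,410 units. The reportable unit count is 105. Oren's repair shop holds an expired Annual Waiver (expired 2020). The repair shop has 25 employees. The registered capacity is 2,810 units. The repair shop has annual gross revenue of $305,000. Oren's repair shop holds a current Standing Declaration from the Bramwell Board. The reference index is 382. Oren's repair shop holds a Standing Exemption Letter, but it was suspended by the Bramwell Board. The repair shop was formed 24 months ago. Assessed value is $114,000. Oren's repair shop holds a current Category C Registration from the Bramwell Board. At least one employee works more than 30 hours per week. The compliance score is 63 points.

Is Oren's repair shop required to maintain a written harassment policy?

No — exception (d) applies; Oren's repair shop is not required to maintain a written harassment policy.

Exception (a) does not apply: there is no Standing Exemption Letter in force.
Exception (b) does not apply: some employees are paid on commission.
Exception (c) does not apply: no current Annual Waiver is held.
Exception (d) is satisfied on its face — the registered capacity is 2,810 units, less than the 3,480 units limit; annual gross revenue is $305,000, less than the $370,000 limit. Applying paragraphs (h)–(m): (h) is engaged (a current Category C Registration is held), but is overridden by (i): (i) operates against (h): aggregate throughput is 6,410 units, under the 7,650 units limit. (j) applies (the reportable unit count is 105, meeting the 83 threshold), but is displaced by (k): (k) operates against (j): a current Standing Declaration is held. (l) would limit (k) — a current Provisional Notice is held — but (m) sets (l) aside: (m) operates against (l): the repair shop is classified under the construction sector. (d) remains available.
Exception (e)'s conditions are all satisfied: the employer's headcount is 25, under the 27 limit; assessed value is $114,000, meeting the $102,000 threshold; a current Annual Registration is held. But applying paragraph (n): (n) operates against (e): the compliance score is 63 points, less than the 70 points limit. Exception (e) does not apply.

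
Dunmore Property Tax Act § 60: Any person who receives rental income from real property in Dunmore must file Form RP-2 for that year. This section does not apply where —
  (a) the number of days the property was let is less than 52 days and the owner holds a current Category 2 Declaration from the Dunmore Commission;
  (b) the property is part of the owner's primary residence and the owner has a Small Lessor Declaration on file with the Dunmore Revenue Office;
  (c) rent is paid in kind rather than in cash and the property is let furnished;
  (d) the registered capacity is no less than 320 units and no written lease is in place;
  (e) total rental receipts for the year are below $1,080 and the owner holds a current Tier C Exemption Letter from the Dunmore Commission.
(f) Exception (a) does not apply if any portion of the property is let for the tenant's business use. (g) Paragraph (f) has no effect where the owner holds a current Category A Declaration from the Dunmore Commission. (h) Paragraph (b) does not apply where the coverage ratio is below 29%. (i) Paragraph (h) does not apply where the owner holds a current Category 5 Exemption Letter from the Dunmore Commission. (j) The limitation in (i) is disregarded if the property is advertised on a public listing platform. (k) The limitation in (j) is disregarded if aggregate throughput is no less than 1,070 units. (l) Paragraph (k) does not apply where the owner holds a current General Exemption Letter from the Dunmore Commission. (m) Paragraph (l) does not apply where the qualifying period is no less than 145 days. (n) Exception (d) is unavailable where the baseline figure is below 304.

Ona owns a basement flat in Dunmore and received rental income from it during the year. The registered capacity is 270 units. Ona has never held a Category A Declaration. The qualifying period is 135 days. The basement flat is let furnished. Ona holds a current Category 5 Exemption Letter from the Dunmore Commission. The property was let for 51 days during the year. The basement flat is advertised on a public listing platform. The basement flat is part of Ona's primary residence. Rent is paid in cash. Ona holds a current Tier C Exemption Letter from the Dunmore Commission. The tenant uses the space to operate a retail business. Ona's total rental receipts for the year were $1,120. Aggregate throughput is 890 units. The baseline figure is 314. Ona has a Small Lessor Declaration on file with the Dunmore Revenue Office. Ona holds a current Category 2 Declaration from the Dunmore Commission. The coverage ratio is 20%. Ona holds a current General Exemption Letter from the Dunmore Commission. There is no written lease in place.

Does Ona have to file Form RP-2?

Yes — Ona must file Form RP-2.

All of (a)'s requirements are met (the number of days the property was let is 51 days, less than the 52 days limit; a current Category 2 Declaration is held). Turning to paragraphs (f)–(g): (f) applies — the space is let for business use. (g) is not triggered (the Category A Declaration is not current), so (f) stands. So (a) is unavailable.
All of (b)'s requirements are met (the basement flat is part of the primary residence; a Small Lessor Declaration is on file). However, paragraphs (h)–(m) must be considered: (h) applies — the coverage ratio is 20%, below the 29% limit. (i) would limit (h) — a current Category 5 Exemption Letter is held — but (j) sets (i) aside: (j) is engaged — the property is publicly advertised. (k), which would lift (j), is inapplicable — aggregate throughput is 890 units, short of 1,070 units. So (b) is unavailable.
Exception (c) requires that rent is paid in kind rather than in cash; but rent is paid in cash, so (c) is unavailable.
Exception (d) requires that the registered capacity is no less than 320 units; but the registered capacity is 270 units, short of 320 units, so (d) is unavailable.
Exception (e) fails — total rental receipts for the year are $1,120, not below $1,080.
No exception displaces § 60.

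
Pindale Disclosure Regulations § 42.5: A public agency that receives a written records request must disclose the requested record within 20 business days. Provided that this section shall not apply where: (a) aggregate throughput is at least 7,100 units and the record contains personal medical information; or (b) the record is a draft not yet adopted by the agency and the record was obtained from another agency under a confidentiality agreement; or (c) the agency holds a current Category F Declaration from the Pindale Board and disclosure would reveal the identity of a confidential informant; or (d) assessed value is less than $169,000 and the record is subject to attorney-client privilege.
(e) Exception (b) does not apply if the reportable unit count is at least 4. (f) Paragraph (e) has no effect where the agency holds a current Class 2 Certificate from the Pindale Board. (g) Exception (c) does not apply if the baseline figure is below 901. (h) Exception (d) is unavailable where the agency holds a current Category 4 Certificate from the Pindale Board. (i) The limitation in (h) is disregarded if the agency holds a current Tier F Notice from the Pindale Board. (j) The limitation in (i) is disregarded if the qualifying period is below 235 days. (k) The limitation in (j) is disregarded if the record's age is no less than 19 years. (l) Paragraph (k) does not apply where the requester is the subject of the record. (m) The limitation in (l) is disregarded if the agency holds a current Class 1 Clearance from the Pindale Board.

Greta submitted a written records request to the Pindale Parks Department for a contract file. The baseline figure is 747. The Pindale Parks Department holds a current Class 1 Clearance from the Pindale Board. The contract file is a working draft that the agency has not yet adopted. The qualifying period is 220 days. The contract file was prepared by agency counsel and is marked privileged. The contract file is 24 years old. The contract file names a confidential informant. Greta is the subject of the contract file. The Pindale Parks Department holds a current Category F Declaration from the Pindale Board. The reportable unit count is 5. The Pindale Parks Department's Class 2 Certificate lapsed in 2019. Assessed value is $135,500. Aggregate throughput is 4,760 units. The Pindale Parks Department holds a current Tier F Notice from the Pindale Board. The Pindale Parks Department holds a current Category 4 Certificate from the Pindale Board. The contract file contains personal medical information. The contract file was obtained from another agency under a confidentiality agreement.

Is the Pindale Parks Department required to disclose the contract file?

No — exception (d) applies; the Pindale Parks Department is not required to disclose the contract file.

Exception (a) does not apply: aggregate throughput is 4,760 units, short of 7,100 units.
Exception (b): the contract file is an unadopted draft; the contract file was obtained under a confidentiality agreement — every condition holds. But applying paragraphs (e)–(f): (e) operates against (b): the reportable unit count is 5, meeting the 4 threshold. (f) does not operate here (there is no Class 2 Certificate in force), so (e) stands. Exception (b) does not apply.
Exception (c) is satisfied on its face — a current Category F Declaration is held; the contract file names a confidential informant. However, paragraph (g) must be considered: (g) is triggered — the baseline figure is 747, below the 901 limit. So (c) is unavailable.
All of (d)'s requirements are met (assessed value is $135,500, less than the $169,000 limit; the contract file is privileged). Under paragraphs (h)–(m): (h) would limit (d) — a current Category 4 Certificate is held — but (i) sets (h) aside: (i) operates against (h): a current Tier F Notice is held. (j) would limit (i) — the qualifying period is 220 days, below the 235 days limit — but (k) sets (j) aside: (k) applies — the record's age is 24 years, meeting the 19 years threshold. (l) is engaged (Greta is the subject of the contract file), but yields to (m): (m) operates against (l): a current Class 1 Clearance is held. (d) remains available.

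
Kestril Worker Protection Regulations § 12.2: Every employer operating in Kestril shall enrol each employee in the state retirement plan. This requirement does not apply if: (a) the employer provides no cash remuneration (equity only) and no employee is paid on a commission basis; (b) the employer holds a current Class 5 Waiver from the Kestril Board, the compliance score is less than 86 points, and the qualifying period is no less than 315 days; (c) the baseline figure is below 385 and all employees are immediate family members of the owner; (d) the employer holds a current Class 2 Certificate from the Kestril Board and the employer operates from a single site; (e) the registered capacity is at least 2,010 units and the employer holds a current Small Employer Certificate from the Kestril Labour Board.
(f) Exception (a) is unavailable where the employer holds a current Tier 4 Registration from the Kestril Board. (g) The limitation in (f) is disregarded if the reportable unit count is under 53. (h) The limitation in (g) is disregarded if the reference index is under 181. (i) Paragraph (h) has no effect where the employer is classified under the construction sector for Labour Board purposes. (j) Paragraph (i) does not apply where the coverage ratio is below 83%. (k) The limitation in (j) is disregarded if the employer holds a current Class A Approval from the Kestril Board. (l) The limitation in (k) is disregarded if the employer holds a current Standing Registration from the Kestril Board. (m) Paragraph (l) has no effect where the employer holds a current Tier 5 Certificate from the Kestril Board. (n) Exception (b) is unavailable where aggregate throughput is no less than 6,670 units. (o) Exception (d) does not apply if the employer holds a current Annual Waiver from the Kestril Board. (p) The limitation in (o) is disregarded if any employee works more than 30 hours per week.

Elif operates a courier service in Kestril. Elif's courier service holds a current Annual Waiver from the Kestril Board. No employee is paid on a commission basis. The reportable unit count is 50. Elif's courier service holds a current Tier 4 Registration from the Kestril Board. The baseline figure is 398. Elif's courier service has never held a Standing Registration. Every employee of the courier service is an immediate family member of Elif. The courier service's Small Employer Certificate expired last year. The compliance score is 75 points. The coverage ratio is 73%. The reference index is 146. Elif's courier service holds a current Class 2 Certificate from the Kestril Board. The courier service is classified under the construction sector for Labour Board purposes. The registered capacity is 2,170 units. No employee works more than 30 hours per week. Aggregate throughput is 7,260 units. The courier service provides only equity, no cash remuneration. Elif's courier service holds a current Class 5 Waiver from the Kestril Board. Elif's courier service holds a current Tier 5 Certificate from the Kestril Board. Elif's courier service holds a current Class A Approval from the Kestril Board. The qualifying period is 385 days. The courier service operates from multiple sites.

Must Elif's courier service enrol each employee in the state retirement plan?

Exception (a): remuneration is equity-only; no employee is paid on commission — every condition holds. Considering the limiting provisions: (f) is engaged (a current Tier 4 Registration is held), but is displaced by (g): (g) operates against (f): the reportable unit count is 50, under the 53 limit. (h) would limit (g) — the reference index is 146, under the 181 limit — but (i) sets (h) aside: (i) is triggered — the courier service is classified under the construction sector. (j) is engaged (the coverage ratio is 73%, below the 83% limit), but is overridden by (k): (k) operates against (j): a current Class A Approval is held. (l), which would lift (k), is not triggered — the Standing Registration is not current. So (a) applies.
Exception (b): a current Class 5 Waiver is held; the compliance score is 75 points, less than the 86 points limit; the qualifying period is 385 days, meeting the 315 days threshold — every condition holds. But applying paragraph (n): (n) operates against (b): aggregate throughput is 7,260 units, meeting the 6,670 units threshold. Exception (b) does not apply.
Exception (c) does not apply: the baseline figure is 398, not below 385.
Exception (d) does not apply: the employer operates from multiple sites.
Exception (e) fails — the Small Employer Certificate has expired.

No — exception (a) applies; Elif's courier service is not required to enrol each employee in the state retirement plan.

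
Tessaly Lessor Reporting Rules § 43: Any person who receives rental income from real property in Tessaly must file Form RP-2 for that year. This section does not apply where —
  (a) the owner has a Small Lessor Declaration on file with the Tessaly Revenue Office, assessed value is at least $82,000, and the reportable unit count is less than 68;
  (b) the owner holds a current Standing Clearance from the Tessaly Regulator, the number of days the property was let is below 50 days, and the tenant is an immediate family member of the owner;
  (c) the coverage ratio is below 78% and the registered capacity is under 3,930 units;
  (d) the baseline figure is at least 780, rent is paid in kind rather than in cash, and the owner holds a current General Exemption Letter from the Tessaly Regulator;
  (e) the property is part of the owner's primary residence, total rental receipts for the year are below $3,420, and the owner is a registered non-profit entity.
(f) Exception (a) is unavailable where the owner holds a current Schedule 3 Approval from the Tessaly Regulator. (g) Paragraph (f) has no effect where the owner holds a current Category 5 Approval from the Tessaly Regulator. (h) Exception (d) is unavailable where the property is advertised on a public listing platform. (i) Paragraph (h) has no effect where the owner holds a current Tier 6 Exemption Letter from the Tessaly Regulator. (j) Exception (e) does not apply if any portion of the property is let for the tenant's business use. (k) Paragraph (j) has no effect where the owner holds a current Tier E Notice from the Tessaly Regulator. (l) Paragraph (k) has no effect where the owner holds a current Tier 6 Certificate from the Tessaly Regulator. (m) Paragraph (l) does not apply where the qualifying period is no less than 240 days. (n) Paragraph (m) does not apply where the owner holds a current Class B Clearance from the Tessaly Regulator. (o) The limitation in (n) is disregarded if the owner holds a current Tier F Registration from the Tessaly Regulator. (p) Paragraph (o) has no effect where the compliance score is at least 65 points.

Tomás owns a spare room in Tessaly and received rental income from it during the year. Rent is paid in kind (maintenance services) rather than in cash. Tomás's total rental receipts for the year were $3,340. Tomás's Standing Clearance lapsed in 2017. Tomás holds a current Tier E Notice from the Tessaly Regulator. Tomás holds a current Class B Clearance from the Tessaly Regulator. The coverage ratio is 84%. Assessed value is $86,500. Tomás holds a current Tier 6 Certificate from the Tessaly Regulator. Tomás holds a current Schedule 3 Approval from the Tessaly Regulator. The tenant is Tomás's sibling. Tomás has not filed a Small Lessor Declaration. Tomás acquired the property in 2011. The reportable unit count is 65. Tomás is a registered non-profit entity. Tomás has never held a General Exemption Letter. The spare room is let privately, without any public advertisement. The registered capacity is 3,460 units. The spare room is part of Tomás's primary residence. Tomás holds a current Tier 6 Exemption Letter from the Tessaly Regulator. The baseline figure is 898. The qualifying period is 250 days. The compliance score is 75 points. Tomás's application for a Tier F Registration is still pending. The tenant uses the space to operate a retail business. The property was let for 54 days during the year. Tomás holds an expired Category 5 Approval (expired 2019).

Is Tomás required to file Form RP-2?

Yes — Tomás must file Form RP-2.

Exception (a) requires that the owner has a Small Lessor Declaration on file with the Tessaly Revenue Office; but no Small Lessor Declaration is on file, so (a) is unavailable.
Exception (b) fails — no current Standing Clearance is held.
Exception (c) fails — the coverage ratio is 84%, not below 78%.
Exception (d) fails — the General Exemption Letter is not current.
Exception (e): the spare room is part of the primary residence; total rental receipts for the year are $3,340, below the $3,420 limit; Tomás is a registered non-profit — every condition holds. Turning to paragraphs (j)–(p): (j) operates against (e): the space is let for business use. (k) would limit (j) — a current Tier E Notice is held — but (l) sets (k) aside: (l) operates against (k): a current Tier 6 Certificate is held. (m) is triggered (the qualifying period is 250 days, meeting the 240 days threshold), but yields to (n): (n) is triggered — a current Class B Clearance is held. (o), which would lift (n), does not operate here — the Tier F Registration is not current. (e) is therefore removed.
No exception is made out. Tomás falls within the general rule.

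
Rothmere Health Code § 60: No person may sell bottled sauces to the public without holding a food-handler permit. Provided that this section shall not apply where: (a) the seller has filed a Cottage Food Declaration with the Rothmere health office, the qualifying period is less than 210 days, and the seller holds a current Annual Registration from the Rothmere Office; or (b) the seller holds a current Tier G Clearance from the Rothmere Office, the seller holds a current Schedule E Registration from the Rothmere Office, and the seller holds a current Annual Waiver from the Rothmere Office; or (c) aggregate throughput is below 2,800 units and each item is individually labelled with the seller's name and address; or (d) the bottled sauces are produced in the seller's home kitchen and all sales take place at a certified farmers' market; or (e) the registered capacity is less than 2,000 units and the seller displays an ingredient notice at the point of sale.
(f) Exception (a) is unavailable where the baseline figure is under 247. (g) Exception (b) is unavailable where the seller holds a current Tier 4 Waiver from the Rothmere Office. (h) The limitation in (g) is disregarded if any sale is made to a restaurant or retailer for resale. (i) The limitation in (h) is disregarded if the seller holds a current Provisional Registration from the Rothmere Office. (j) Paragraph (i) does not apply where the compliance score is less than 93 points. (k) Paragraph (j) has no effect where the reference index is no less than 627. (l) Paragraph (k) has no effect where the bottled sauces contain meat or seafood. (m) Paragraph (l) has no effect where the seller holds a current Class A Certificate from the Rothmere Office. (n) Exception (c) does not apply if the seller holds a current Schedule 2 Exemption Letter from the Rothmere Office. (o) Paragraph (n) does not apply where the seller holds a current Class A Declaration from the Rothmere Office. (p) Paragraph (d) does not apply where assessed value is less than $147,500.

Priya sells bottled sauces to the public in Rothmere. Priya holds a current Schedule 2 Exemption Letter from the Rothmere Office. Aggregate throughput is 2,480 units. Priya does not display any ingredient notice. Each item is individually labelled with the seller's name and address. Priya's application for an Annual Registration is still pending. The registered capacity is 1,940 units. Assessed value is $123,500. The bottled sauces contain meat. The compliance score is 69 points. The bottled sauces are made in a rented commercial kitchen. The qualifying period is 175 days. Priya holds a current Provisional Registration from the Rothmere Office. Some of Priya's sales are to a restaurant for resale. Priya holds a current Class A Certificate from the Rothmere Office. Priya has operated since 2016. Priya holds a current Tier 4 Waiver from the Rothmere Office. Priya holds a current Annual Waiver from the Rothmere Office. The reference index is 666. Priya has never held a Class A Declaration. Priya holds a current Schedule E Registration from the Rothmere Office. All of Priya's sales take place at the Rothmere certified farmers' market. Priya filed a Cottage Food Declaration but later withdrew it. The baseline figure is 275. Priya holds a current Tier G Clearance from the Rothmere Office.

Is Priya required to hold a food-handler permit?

Exception (a) requires that the seller has filed a Cottage Food Declaration with the Rothmere health office; but the Cottage Food Declaration was withdrawn, so (a) is unavailable.
Exception (b) is satisfied on its face — a current Tier G Clearance is held; a current Schedule E Registration is held; a current Annual Waiver is held. However, paragraphs (g)–(m) must be considered: (g) is engaged — a current Tier 4 Waiver is held. (h) applies (some sales are to a restaurant for resale), but is set aside by (i): (i) operates against (h): a current Provisional Registration is held. (j) operates (the compliance score is 69 points, less than the 93 points limit), but is set aside by (k): (k) operates against (j): the reference index is 666, meeting the 627 threshold. (l) operates (the bottled sauces contain meat), but is set aside by (m): (m) operates against (l): a current Class A Certificate is held. So (b) is unavailable.
All of (c)'s requirements are met (aggregate throughput is 2,480 units, below the 2,800 units limit; items are individually labelled). Turning to paragraphs (n)–(o): (n) operates against (c): a current Schedule 2 Exemption Letter is held. (o), which would lift (n), is not engaged — the Class A Declaration is not current. (c) is therefore removed.
Exception (d) does not apply: the bottled sauces are made in a commercial kitchen, not a home kitchen.
Exception (e) fails — no ingredient notice is displayed.
None of the exceptions is available; § 60 applies in full.

Yes — Priya must hold a food-handler permit.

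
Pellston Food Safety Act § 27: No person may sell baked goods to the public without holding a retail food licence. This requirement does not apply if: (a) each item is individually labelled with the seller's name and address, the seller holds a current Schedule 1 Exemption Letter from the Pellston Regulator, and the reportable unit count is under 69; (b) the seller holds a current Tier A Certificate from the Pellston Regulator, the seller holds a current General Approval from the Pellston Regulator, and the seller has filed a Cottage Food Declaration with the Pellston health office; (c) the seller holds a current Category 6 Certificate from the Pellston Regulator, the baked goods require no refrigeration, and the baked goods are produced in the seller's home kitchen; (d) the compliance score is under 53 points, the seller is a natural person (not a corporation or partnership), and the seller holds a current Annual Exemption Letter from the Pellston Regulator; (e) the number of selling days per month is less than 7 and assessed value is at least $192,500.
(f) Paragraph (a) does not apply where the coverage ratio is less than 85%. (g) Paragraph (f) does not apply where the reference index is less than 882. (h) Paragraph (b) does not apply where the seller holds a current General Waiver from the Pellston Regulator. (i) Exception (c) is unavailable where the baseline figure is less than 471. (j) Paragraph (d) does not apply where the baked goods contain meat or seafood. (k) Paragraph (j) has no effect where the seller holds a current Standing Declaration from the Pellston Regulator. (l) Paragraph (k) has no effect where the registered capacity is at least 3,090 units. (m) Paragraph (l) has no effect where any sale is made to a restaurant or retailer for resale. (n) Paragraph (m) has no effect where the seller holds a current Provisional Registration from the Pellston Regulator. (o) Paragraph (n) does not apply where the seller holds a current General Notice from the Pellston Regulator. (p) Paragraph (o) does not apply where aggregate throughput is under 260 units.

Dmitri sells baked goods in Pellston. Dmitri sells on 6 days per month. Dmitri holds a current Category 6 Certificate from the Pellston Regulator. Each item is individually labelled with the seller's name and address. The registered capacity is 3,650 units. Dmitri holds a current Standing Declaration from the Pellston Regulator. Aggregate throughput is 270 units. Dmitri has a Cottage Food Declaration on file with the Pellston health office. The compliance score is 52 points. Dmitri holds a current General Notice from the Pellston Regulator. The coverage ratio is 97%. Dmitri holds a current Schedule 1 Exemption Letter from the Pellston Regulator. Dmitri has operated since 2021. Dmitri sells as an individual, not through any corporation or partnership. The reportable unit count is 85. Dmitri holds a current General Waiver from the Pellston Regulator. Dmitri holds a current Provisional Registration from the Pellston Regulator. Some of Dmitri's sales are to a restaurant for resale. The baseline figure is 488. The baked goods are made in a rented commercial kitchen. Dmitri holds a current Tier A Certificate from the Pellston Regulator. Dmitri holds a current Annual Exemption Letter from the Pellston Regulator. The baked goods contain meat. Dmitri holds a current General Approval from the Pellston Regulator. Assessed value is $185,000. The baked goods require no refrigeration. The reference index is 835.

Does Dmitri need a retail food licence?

Exception (a) fails — the reportable unit count is 85, not under 69.
All of (b)'s requirements are met (a current Tier A Certificate is held; a current General Approval is held; a Cottage Food Declaration is on file). However, paragraph (h) must be considered: (h) applies — a current General Waiver is held. (b) is therefore removed.
Exception (c) fails — the baked goods are made in a commercial kitchen, not a home kitchen.
Exception (d)'s conditions are all satisfied: the compliance score is 52 points, under the 53 points limit; the seller is a natural person; a current Annual Exemption Letter is held. Under paragraphs (j)–(p): (j) would limit (d) — the baked goods contain meat — but (k) sets (j) aside: (k) operates against (j): a current Standing Declaration is held. (l) is triggered (the registered capacity is 3,650 units, meeting the 3,090 units threshold), but is itself disapplied by (m): (m) operates against (l): some sales are to a restaurant for resale. (n) would limit (m) — a current Provisional Registration is held — but (o) sets (n) aside: (o) operates against (n): a current General Notice is held. (p) does not operate here (aggregate throughput is 270 units, not under 260 units), so (o) stands. Exception (d) stands.
Exception (e) fails — assessed value is $185,000, short of $192,500.

No — exception (d) applies; Dmitri is not required to hold a retail food licence.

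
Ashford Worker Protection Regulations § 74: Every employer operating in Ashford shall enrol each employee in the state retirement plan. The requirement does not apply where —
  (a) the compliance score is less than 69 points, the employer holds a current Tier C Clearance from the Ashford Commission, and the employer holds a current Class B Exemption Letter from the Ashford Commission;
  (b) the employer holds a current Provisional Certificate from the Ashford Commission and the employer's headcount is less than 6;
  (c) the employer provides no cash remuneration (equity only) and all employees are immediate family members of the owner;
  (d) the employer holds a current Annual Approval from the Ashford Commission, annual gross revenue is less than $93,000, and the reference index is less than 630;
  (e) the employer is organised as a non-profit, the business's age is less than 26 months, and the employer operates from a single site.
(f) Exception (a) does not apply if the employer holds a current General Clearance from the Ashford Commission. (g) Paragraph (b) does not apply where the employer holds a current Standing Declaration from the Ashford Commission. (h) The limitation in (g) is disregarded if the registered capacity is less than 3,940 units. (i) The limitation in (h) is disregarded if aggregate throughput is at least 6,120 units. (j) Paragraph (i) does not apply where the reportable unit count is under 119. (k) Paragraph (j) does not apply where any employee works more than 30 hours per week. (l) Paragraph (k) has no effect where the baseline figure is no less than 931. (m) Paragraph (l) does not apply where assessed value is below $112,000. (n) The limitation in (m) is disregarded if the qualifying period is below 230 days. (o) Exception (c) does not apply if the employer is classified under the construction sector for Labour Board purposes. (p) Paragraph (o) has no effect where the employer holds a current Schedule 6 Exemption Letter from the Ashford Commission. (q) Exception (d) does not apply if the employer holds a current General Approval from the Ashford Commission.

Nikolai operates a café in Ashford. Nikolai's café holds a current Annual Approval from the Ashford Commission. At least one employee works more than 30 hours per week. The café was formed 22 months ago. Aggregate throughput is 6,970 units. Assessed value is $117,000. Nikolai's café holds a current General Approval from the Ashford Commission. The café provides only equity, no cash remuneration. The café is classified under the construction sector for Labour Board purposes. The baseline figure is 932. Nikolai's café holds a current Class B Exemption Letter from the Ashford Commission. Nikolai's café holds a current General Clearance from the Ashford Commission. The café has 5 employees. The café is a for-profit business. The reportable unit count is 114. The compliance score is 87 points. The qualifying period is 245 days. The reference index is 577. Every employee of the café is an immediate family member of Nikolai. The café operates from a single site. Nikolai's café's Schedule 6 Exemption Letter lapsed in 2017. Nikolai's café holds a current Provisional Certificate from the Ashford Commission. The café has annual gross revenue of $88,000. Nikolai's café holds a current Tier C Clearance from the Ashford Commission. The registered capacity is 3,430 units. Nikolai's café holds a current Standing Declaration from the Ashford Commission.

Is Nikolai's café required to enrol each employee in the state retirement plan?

Exception (a) does not apply: the compliance score is 87 points, not less than 69 points.
Exception (b)'s conditions are all satisfied: a current Provisional Certificate is held; the employer's headcount is 5, less than the 6 limit. Applying paragraphs (g)–(n): (g) operates (a current Standing Declaration is held), but is displaced by (h): (h) applies — the registered capacity is 3,430 units, less than the 3,940 units limit. (i) applies (aggregate throughput is 6,970 units, meeting the 6,120 units threshold), but is displaced by (j): (j) is triggered — the reportable unit count is 114, under the 119 limit. (k) operates (at least one employee exceeds 30 hours/week), but is overridden by (l): (l) operates against (k): the baseline figure is 932, meeting the 931 threshold. (m), which would lift (l), is not triggered — assessed value is $117,000, not below $112,000. (b) remains available.
Exception (c) is satisfied on its face — remuneration is equity-only; every employee is an immediate family member. But: (o) operates — the café is classified under the construction sector. (p), which would lift (o), is not triggered — no current Schedule 6 Exemption Letter is held. So (c) is unavailable.
Exception (d) is satisfied on its face — a current Annual Approval is held; annual gross revenue is $88,000, less than the $93,000 limit; the reference index is 577, less than the 630 limit. But: (q) operates against (d): a current General Approval is held. (d) is therefore removed.
Exception (e) requires that the employer is organised as a non-profit; but the employer is for-profit, so (e) is unavailable.

No — exception (b) applies; Nikolai's café is not required to enrol each employee in the state retirement plan.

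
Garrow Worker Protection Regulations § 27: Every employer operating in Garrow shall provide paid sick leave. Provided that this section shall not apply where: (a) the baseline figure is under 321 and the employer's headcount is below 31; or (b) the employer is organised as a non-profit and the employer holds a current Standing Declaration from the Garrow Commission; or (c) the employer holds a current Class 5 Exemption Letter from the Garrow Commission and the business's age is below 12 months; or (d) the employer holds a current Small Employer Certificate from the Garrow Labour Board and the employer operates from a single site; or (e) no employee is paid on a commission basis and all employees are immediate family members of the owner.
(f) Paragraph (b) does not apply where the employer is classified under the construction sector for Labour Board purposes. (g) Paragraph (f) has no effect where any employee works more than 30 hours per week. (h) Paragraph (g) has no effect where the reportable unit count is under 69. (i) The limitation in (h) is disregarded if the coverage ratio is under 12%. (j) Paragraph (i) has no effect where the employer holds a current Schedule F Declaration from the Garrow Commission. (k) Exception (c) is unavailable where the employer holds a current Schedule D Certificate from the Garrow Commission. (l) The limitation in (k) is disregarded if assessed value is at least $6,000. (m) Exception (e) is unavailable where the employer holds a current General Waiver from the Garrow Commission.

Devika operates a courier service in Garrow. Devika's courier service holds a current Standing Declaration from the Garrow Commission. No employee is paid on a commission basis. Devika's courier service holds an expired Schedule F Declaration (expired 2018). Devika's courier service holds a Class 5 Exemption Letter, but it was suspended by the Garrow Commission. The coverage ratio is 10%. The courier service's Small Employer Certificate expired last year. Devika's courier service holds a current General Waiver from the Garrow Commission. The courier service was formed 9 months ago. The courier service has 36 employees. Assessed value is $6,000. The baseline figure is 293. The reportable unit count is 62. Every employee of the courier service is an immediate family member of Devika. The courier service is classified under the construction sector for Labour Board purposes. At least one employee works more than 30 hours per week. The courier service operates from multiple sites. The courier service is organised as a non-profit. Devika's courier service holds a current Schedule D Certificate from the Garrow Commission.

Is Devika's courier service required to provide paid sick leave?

No — exception (b) applies; Devika's courier service is not required to provide paid sick leave.

Exception (a) fails — the employer's headcount is 36, not below 31.
Exception (b)'s conditions are all satisfied: the employer is a non-profit; a current Standing Declaration is held. Considering the limiting provisions: (f) is engaged (the courier service is classified under the construction sector), but is itself disapplied by (g): (g) is triggered — at least one employee exceeds 30 hours/week. (h) operates (the reportable unit count is 62, under the 69 limit), but is overridden by (i): (i) operates against (h): the coverage ratio is 10%, under the 12% limit. (j) is not engaged (no current Schedule F Declaration is held), so (i) stands. Exception (b) stands.
Exception (c) does not apply: the Class 5 Exemption Letter is not current.
Exception (d) fails — the Small Employer Certificate has expired.
Exception (e): no employee is paid on commission; every employee is an immediate family member — every condition holds. But: (m) operates against (e): a current General Waiver is held. So (e) is unavailable.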